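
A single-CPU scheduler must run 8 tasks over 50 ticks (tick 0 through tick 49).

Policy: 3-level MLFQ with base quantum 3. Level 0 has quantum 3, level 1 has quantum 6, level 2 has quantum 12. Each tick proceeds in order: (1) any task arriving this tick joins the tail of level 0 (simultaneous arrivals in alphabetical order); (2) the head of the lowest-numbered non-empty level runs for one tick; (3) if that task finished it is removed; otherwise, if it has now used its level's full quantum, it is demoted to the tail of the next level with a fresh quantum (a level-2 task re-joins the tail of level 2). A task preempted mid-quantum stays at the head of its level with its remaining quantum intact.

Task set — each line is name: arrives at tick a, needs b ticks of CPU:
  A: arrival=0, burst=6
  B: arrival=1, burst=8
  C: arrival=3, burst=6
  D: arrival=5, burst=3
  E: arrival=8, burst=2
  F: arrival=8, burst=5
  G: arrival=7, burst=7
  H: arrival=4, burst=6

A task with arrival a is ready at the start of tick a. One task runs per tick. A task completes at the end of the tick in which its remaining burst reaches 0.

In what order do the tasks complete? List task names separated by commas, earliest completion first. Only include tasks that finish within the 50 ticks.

t=0: L0/L1/L2 = A/-/- → run A
t=1: L0/L1/L2 = AB/-/- → run A
t=2: L0/L1/L2 = AB/-/- → run A
t=3: L0/L1/L2 = BC/A/- → run B
t=4: L0/L1/L2 = BCH/A/- → run B
t=5: L0/L1/L2 = BCHD/A/- → run B
t=6: L0/L1/L2 = CHD/AB/- → run C
t=7: L0/L1/L2 = CHDG/AB/- → run C
t=8: L0/L1/L2 = CHDGEF/AB/- → run C
t=9: L0/L1/L2 = HDGEF/ABC/- → run H
t=10: L0/L1/L2 = HDGEF/ABC/- → run H
t=11: L0/L1/L2 = HDGEF/ABC/- → run H
t=12: L0/L1/L2 = DGEF/ABCH/- → run D
t=13: L0/L1/L2 = DGEF/ABCH/- → run D
t=14: L0/L1/L2 = DGEF/ABCH/- → run D
t=15: L0/L1/L2 = GEF/ABCH/- → run G
t=16: L0/L1/L2 = GEF/ABCH/- → run G
t=17: L0/L1/L2 = GEF/ABCH/- → run G
t=18: L0/L1/L2 = EF/ABCHG/- → run E
t=19: L0/L1/L2 = EF/ABCHG/- → run E
t=20: L0/L1/L2 = F/ABCHG/- → run F
t=21: L0/L1/L2 = F/ABCHG/- → run F
t=22: L0/L1/L2 = F/ABCHG/- → run F
t=23: L0/L1/L2 = -/ABCHGF/- → run A
t=24: L0/L1/L2 = -/ABCHGF/- → run A
t=25: L0/L1/L2 = -/ABCHGF/- → run A
t=26: L0/L1/L2 = -/BCHGF/- → run B
t=27: L0/L1/L2 = -/BCHGF/- → run B
t=28: L0/L1/L2 = -/BCHGF/- → run B
t=29: L0/L1/L2 = -/BCHGF/- → run B
t=30: L0/L1/L2 = -/BCHGF/- → run B
t=31: L0/L1/L2 = -/CHGF/- → run C
t=32: L0/L1/L2 = -/CHGF/- → run C
t=33: L0/L1/L2 = -/CHGF/- → run C
t=34: L0/L1/L2 = -/HGF/- → run H
t=35: L0/L1/L2 = -/HGF/- → run H
t=36: L0/L1/L2 = -/HGF/- → run H
t=37: L0/L1/L2 = -/GF/- → run G
t=38: L0/L1/L2 = -/GF/- → run G
t=39: L0/L1/L2 = -/GF/- → run G
t=40: L0/L1/L2 = -/GF/- → run G
t=41: L0/L1/L2 = -/F/- → run F
t=42: L0/L1/L2 = -/F/- → run F
t=43: (idle)
t=44: (idle)
t=45: (idle)
t=46: (idle)
t=47: (idle)
t=48: (idle)
t=49: (idle)

completion order = D, E, A, B, C, H, G, F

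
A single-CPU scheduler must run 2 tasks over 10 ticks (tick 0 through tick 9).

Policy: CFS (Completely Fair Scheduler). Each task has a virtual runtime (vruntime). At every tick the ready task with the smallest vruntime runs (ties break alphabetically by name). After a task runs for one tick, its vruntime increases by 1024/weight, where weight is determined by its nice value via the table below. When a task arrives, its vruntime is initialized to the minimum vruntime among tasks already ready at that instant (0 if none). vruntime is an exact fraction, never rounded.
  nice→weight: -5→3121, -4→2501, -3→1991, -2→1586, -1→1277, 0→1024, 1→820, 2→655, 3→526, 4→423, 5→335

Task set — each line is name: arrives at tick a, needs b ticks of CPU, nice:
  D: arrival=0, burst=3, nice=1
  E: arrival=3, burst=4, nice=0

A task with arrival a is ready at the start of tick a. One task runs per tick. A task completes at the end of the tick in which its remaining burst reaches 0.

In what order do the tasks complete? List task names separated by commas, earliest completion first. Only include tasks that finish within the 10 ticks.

t=0: vr[D=0] → run D
t=1: vr[D=256/205] → run D
t=2: vr[D=512/205] → run D
t=3: vr[E=0] → run E
t=4: vr[E=1] → run E
t=5: vr[E=2] → run E
t=6: vr[E=3] → run E
t=7: (idle)
t=8: (idle)
t=9: (idle)

completion order = D, E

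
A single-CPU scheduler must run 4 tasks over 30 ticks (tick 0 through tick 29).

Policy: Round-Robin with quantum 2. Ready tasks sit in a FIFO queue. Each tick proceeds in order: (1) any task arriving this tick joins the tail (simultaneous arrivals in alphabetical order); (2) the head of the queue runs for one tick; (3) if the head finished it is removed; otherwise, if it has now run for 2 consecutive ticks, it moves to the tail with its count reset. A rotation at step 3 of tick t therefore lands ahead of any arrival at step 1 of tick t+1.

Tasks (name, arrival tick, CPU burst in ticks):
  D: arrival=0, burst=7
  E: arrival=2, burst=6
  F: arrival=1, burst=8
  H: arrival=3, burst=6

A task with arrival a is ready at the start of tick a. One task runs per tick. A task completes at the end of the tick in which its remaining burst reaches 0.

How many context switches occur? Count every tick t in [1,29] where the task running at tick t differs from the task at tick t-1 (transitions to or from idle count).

t=0: queue=[D] q_used=0 → run D
t=1: queue=[D,F] q_used=1 → run D
t=2: queue=[F,D,E] q_used=0 → run F
t=3: queue=[F,D,E,H] q_used=1 → run F
t=4: queue=[D,E,H,F] q_used=0 → run D
t=5: queue=[D,E,H,F] q_used=1 → run D
t=6: queue=[E,H,F,D] q_used=0 → run E
t=7: queue=[E,H,F,D] q_used=1 → run E
t=8: queue=[H,F,D,E] q_used=0 → run H
t=9: queue=[H,F,D,E] q_used=1 → run H
t=10: queue=[F,D,E,H] q_used=0 → run F
t=11: queue=[F,D,E,H] q_used=1 → run F
t=12: queue=[D,E,H,F] q_used=0 → run D
t=13: queue=[D,E,H,F] q_used=1 → run D
t=14: queue=[E,H,F,D] q_used=0 → run E
t=15: queue=[E,H,F,D] q_used=1 → run E
t=16: queue=[H,F,D,E] q_used=0 → run H
t=17: queue=[H,F,D,E] q_used=1 → run H
t=18: queue=[F,D,E,H] q_used=0 → run F
t=19: queue=[F,D,E,H] q_used=1 → run F
t=20: queue=[D,E,H,F] q_used=0 → run D
t=21: queue=[E,H,F] q_used=0 → run E
t=22: queue=[E,H,F] q_used=1 → run E
t=23: queue=[H,F] q_used=0 → run H
t=24: queue=[H,F] q_used=1 → run H
t=25: queue=[F] q_used=0 → run F
t=26: queue=[F] q_used=1 → run F
t=27: (idle)
t=28: (idle)
t=29: (idle)

context switches = 14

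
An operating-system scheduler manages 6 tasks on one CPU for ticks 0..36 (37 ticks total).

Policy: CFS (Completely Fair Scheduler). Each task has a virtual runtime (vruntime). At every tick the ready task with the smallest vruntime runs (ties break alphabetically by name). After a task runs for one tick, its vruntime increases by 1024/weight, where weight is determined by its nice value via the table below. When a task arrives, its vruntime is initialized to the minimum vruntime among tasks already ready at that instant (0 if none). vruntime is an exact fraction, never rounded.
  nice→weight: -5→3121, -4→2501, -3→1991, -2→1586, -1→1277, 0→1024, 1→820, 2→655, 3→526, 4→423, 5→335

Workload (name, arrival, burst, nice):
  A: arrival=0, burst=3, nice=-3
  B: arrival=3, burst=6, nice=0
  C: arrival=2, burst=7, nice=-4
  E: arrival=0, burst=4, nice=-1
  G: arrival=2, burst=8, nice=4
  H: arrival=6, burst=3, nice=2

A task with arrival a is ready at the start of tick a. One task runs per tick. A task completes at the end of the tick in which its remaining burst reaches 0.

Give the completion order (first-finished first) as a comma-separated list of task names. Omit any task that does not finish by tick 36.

t=0: vr[A=0 E=0] → run A
t=1: vr[A=1024/1991 E=0] → run E
t=2: vr[A=1024/1991 C=1024/1991 E=1024/1277 G=1024/1991] → run A
t=3: vr[A=2048/1991 B=1024/1991 C=1024/1991 E=1024/1277 G=1024/1991] → run B
t=4: vr[A=2048/1991 B=3015/1991 C=1024/1991 E=1024/1277 G=1024/1991] → run C
t=5: vr[A=2048/1991 B=3015/1991 C=4599808/4979491 E=1024/1277 G=1024/1991] → run G
t=6: vr[A=2048/1991 B=3015/1991 C=4599808/4979491 E=1024/1277 G=2471936/842193 H=1024/1277] → run E
t=7: vr[A=2048/1991 B=3015/1991 C=4599808/4979491 E=2048/1277 G=2471936/842193 H=1024/1277] → run H
t=8: vr[A=2048/1991 B=3015/1991 C=4599808/4979491 E=2048/1277 G=2471936/842193 H=1978368/836435] → run C
t=9: vr[A=2048/1991 B=3015/1991 C=6638592/4979491 E=2048/1277 G=2471936/842193 H=1978368/836435] → run A
t=10: vr[B=3015/1991 C=6638592/4979491 E=2048/1277 G=2471936/842193 H=1978368/836435] → run C
t=11: vr[B=3015/1991 C=8677376/4979491 E=2048/1277 G=2471936/842193 H=1978368/836435] → run B
t=12: vr[B=5006/1991 C=8677376/4979491 E=2048/1277 G=2471936/842193 H=1978368/836435] → run E
t=13: vr[B=5006/1991 C=8677376/4979491 E=3072/1277 G=2471936/842193 H=1978368/836435] → run C
t=14: vr[B=5006/1991 C=10716160/4979491 E=3072/1277 G=2471936/842193 H=1978368/836435] → run C
t=15: vr[B=5006/1991 C=12754944/4979491 E=3072/1277 G=2471936/842193 H=1978368/836435] → run H
t=16: vr[B=5006/1991 C=12754944/4979491 E=3072/1277 G=2471936/842193 H=3286016/836435] → run E
t=17: vr[B=5006/1991 C=12754944/4979491 G=2471936/842193 H=3286016/836435] → run B
t=18: vr[B=6997/1991 C=12754944/4979491 G=2471936/842193 H=3286016/836435] → run C
t=19: vr[B=6997/1991 C=14793728/4979491 G=2471936/842193 H=3286016/836435] → run G
t=20: vr[B=6997/1991 C=14793728/4979491 G=4510720/842193 H=3286016/836435] → run C
t=21: vr[B=6997/1991 G=4510720/842193 H=3286016/836435] → run B
t=22: vr[B=8988/1991 G=4510720/842193 H=3286016/836435] → run H
t=23: vr[B=8988/1991 G=4510720/842193] → run B
t=24: vr[B=10979/1991 G=4510720/842193] → run G
t=25: vr[B=10979/1991 G=2183168/280731] → run B
t=26: vr[G=2183168/280731] → run G
t=27: vr[G=8588288/842193] → run G
t=28: vr[G=10627072/842193] → run G
t=29: vr[G=4221952/280731] → run G
t=30: vr[G=14704640/842193] → run G
t=31: (idle)
t=32: (idle)
t=33: (idle)
t=34: (idle)
t=35: (idle)
t=36: (idle)

completion order = A, E, C, H, B, G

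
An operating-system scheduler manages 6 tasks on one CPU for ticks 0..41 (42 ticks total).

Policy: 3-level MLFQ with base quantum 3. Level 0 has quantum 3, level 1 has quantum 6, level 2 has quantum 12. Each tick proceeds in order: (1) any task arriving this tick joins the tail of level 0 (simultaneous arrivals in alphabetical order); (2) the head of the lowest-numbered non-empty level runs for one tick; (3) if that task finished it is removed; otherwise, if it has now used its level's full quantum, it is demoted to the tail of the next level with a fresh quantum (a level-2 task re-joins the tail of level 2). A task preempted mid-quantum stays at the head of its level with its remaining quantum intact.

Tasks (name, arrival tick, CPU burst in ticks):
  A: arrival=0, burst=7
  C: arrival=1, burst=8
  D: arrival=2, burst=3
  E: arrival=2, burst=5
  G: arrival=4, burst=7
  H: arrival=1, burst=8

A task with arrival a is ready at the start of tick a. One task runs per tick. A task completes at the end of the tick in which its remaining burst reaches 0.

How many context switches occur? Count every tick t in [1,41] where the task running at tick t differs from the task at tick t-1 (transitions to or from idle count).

t=0: L0/L1/L2 = A/-/- → run A
t=1: L0/L1/L2 = ACH/-/- → run A
t=2: L0/L1/L2 = ACHDE/-/- → run A
t=3: L0/L1/L2 = CHDE/A/- → run C
t=4: L0/L1/L2 = CHDEG/A/- → run C
t=5: L0/L1/L2 = CHDEG/A/- → run C
t=6: L0/L1/L2 = HDEG/AC/- → run H
t=7: L0/L1/L2 = HDEG/AC/- → run H
t=8: L0/L1/L2 = HDEG/AC/- → run H
t=9: L0/L1/L2 = DEG/ACH/- → run D
t=10: L0/L1/L2 = DEG/ACH/- → run D
t=11: L0/L1/L2 = DEG/ACH/- → run D
t=12: L0/L1/L2 = EG/ACH/- → run E
t=13: L0/L1/L2 = EG/ACH/- → run E
t=14: L0/L1/L2 = EG/ACH/- → run E
t=15: L0/L1/L2 = G/ACHE/- → run G
t=16: L0/L1/L2 = G/ACHE/- → run G
t=17: L0/L1/L2 = G/ACHE/- → run G
t=18: L0/L1/L2 = -/ACHEG/- → run A
t=19: L0/L1/L2 = -/ACHEG/- → run A
t=20: L0/L1/L2 = -/ACHEG/- → run A
t=21: L0/L1/L2 = -/ACHEG/- → run A
t=22: L0/L1/L2 = -/CHEG/- → run C
t=23: L0/L1/L2 = -/CHEG/- → run C
t=24: L0/L1/L2 = -/CHEG/- → run C
t=25: L0/L1/L2 = -/CHEG/- → run C
t=26: L0/L1/L2 = -/CHEG/- → run C
t=27: L0/L1/L2 = -/HEG/- → run H
t=28: L0/L1/L2 = -/HEG/- → run H
t=29: L0/L1/L2 = -/HEG/- → run H
t=30: L0/L1/L2 = -/HEG/- → run H
t=31: L0/L1/L2 = -/HEG/- → run H
t=32: L0/L1/L2 = -/EG/- → run E
t=33: L0/L1/L2 = -/EG/- → run E
t=34: L0/L1/L2 = -/G/- → run G
t=35: L0/L1/L2 = -/G/- → run G
t=36: L0/L1/L2 = -/G/- → run G
t=37: L0/L1/L2 = -/G/- → run G
t=38: (idle)
t=39: (idle)
t=40: (idle)
t=41: (idle)

context switches = 11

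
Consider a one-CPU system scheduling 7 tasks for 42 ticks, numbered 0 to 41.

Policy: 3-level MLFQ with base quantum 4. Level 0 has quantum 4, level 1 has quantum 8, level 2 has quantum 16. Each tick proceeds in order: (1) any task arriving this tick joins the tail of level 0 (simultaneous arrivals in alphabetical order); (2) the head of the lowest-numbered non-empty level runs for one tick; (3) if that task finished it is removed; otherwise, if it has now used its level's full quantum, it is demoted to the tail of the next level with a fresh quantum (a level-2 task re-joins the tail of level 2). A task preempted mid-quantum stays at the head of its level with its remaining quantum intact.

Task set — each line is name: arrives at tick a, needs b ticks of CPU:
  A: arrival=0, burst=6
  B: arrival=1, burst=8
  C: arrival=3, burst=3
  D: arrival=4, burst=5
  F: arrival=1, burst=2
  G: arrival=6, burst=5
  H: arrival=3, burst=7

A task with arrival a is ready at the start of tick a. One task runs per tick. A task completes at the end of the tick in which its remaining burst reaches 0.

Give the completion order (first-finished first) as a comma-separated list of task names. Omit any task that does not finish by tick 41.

t=0: L0/L1/L2 = A/-/- → run A
t=1: L0/L1/L2 = ABF/-/- → run A
t=2: L0/L1/L2 = ABF/-/- → run A
t=3: L0/L1/L2 = ABFCH/-/- → run A
t=4: L0/L1/L2 = BFCHD/A/- → run B
t=5: L0/L1/L2 = BFCHD/A/- → run B
t=6: L0/L1/L2 = BFCHDG/A/- → run B
t=7: L0/L1/L2 = BFCHDG/A/- → run B
t=8: L0/L1/L2 = FCHDG/AB/- → run F
t=9: L0/L1/L2 = FCHDG/AB/- → run F
t=10: L0/L1/L2 = CHDG/AB/- → run C
t=11: L0/L1/L2 = CHDG/AB/- → run C
t=12: L0/L1/L2 = CHDG/AB/- → run C
t=13: L0/L1/L2 = HDG/AB/- → run H
t=14: L0/L1/L2 = HDG/AB/- → run H
t=15: L0/L1/L2 = HDG/AB/- → run H
t=16: L0/L1/L2 = HDG/AB/- → run H
t=17: L0/L1/L2 = DG/ABH/- → run D
t=18: L0/L1/L2 = DG/ABH/- → run D
t=19: L0/L1/L2 = DG/ABH/- → run D
t=20: L0/L1/L2 = DG/ABH/- → run D
t=21: L0/L1/L2 = G/ABHD/- → run G
t=22: L0/L1/L2 = G/ABHD/- → run G
t=23: L0/L1/L2 = G/ABHD/- → run G
t=24: L0/L1/L2 = G/ABHD/- → run G
t=25: L0/L1/L2 = -/ABHDG/- → run A
t=26: L0/L1/L2 = -/ABHDG/- → run A
t=27: L0/L1/L2 = -/BHDG/- → run B
t=28: L0/L1/L2 = -/BHDG/- → run B
t=29: L0/L1/L2 = -/BHDG/- → run B
t=30: L0/L1/L2 = -/BHDG/- → run B
t=31: L0/L1/L2 = -/HDG/- → run H
t=32: L0/L1/L2 = -/HDG/- → run H
t=33: L0/L1/L2 = -/HDG/- → run H
t=34: L0/L1/L2 = -/DG/- → run D
t=35: L0/L1/L2 = -/G/- → run G
t=36: (idle)
t=37: (idle)
t=38: (idle)
t=39: (idle)
t=40: (idle)
t=41: (idle)

completion order = F, C, A, B, H, D, G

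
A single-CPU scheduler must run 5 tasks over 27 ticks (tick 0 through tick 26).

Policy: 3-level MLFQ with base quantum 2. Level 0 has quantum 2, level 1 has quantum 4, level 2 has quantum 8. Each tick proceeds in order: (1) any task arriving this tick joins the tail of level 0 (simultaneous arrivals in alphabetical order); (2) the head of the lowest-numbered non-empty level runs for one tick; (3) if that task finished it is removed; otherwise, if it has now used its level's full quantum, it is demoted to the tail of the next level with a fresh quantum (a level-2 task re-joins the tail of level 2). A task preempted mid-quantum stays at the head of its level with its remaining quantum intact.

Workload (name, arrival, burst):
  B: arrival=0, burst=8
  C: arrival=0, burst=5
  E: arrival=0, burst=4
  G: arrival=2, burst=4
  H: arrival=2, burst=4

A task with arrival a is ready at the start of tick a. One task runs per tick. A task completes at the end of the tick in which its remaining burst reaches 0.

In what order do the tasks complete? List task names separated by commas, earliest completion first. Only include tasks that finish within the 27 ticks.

completion order = C, E, G, H, B

t=0: L0/L1/L2 = BCE/-/- → run B
t=1: L0/L1/L2 = BCE/-/- → run B
t=2: L0/L1/L2 = CEGH/B/- → run C
t=3: L0/L1/L2 = CEGH/B/- → run C
t=4: L0/L1/L2 = EGH/BC/- → run E
t=5: L0/L1/L2 = EGH/BC/- → run E
t=6: L0/L1/L2 = GH/BCE/- → run G
t=7: L0/L1/L2 = GH/BCE/- → run G
t=8: L0/L1/L2 = H/BCEG/- → run H
t=9: L0/L1/L2 = H/BCEG/- → run H
t=10: L0/L1/L2 = -/BCEGH/- → run B
t=11: L0/L1/L2 = -/BCEGH/- → run B
t=12: L0/L1/L2 = -/BCEGH/- → run B
t=13: L0/L1/L2 = -/BCEGH/- → run B
t=14: L0/L1/L2 = -/CEGH/B → run C
t=15: L0/L1/L2 = -/CEGH/B → run C
t=16: L0/L1/L2 = -/CEGH/B → run C
t=17: L0/L1/L2 = -/EGH/B → run E
t=18: L0/L1/L2 = -/EGH/B → run E
t=19: L0/L1/L2 = -/GH/B → run G
t=20: L0/L1/L2 = -/GH/B → run G
t=21: L0/L1/L2 = -/H/B → run H
t=22: L0/L1/L2 = -/H/B → run H
t=23: L0/L1/L2 = -/-/B → run B
t=24: L0/L1/L2 = -/-/B → run B
t=25: (idle)
t=26: (idle)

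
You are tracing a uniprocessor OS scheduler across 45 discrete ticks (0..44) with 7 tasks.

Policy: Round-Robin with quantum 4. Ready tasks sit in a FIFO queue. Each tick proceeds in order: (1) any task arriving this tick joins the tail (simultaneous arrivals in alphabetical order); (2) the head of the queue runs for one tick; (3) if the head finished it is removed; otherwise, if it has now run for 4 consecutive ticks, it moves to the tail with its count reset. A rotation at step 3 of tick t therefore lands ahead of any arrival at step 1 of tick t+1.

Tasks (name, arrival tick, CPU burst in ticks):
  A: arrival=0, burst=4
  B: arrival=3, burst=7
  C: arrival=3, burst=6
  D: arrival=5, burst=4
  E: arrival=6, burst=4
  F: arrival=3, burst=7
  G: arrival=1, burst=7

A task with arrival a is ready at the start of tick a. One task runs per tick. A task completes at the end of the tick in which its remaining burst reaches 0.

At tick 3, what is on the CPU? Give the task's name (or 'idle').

t=0: queue=[A] q_used=0 → run A
t=1: queue=[A,G] q_used=1 → run A
t=2: queue=[A,G] q_used=2 → run A
t=3: queue=[A,G,B,C,F] q_used=3 → run A
t=4: queue=[G,B,C,F] q_used=0 → run G
t=5: queue=[G,B,C,F,D] q_used=1 → run G
t=6: queue=[G,B,C,F,D,E] q_used=2 → run G
t=7: queue=[G,B,C,F,D,E] q_used=3 → run G
t=8: queue=[B,C,F,D,E,G] q_used=0 → run B
t=9: queue=[B,C,F,D,E,G] q_used=1 → run B
t=10: queue=[B,C,F,D,E,G] q_used=2 → run B
t=11: queue=[B,C,F,D,E,G] q_used=3 → run B
t=12: queue=[C,F,D,E,G,B] q_used=0 → run C
t=13: queue=[C,F,D,E,G,B] q_used=1 → run C
t=14: queue=[C,F,D,E,G,B] q_used=2 → run C
t=15: queue=[C,F,D,E,G,B] q_used=3 → run C
t=16: queue=[F,D,E,G,B,C] q_used=0 → run F
t=17: queue=[F,D,E,G,B,C] q_used=1 → run F
t=18: queue=[F,D,E,G,B,C] q_used=2 → run F
t=19: queue=[F,D,E,G,B,C] q_used=3 → run F
t=20: queue=[D,E,G,B,C,F] q_used=0 → run D
t=21: queue=[D,E,G,B,C,F] q_used=1 → run D
t=22: queue=[D,E,G,B,C,F] q_used=2 → run D
t=23: queue=[D,E,G,B,C,F] q_used=3 → run D
t=24: queue=[E,G,B,C,F] q_used=0 → run E
t=25: queue=[E,G,B,C,F] q_used=1 → run E
t=26: queue=[E,G,B,C,F] q_used=2 → run E
t=27: queue=[E,G,B,C,F] q_used=3 → run E
t=28: queue=[G,B,C,F] q_used=0 → run G
t=29: queue=[G,B,C,F] q_used=1 → run G
t=30: queue=[G,B,C,F] q_used=2 → run G
t=31: queue=[B,C,F] q_used=0 → run B
t=32: queue=[B,C,F] q_used=1 → run B
t=33: queue=[B,C,F] q_used=2 → run B
t=34: queue=[C,F] q_used=0 → run C
t=35: queue=[C,F] q_used=1 → run C
t=36: queue=[F] q_used=0 → run F
t=37: queue=[F] q_used=1 → run F
t=38: queue=[F] q_used=2 → run F
t=39: (idle)
t=40: (idle)
t=41: (idle)
t=42: (idle)
t=43: (idle)
t=44: (idle)

running at tick 3 = A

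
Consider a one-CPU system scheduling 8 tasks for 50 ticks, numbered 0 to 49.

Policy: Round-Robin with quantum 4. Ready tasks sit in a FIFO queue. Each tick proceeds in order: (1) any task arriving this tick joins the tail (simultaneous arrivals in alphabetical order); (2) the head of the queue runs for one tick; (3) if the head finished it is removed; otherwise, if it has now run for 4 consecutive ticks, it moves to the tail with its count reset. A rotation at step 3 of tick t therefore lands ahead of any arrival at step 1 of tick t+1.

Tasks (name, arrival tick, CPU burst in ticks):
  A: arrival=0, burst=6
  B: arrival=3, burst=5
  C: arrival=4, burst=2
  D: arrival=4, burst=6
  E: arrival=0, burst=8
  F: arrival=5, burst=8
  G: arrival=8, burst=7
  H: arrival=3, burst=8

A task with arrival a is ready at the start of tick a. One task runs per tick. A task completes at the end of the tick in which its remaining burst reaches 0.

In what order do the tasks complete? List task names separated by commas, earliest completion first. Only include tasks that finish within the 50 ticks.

completion order = A, C, E, B, H, D, F, G

t=0: queue=[A,E] q_used=0 → run A
t=1: queue=[A,E] q_used=1 → run A
t=2: queue=[A,E] q_used=2 → run A
t=3: queue=[A,E,B,H] q_used=3 → run A
t=4: queue=[E,B,H,A,C,D] q_used=0 → run E
t=5: queue=[E,B,H,A,C,D,F] q_used=1 → run E
t=6: queue=[E,B,H,A,C,D,F] q_used=2 → run E
t=7: queue=[E,B,H,A,C,D,F] q_used=3 → run E
t=8: queue=[B,H,A,C,D,F,E,G] q_used=0 → run B
t=9: queue=[B,H,A,C,D,F,E,G] q_used=1 → run B
t=10: queue=[B,H,A,C,D,F,E,G] q_used=2 → run B
t=11: queue=[B,H,A,C,D,F,E,G] q_used=3 → run B
t=12: queue=[H,A,C,D,F,E,G,B] q_used=0 → run H
t=13: queue=[H,A,C,D,F,E,G,B] q_used=1 → run H
t=14: queue=[H,A,C,D,F,E,G,B] q_used=2 → run H
t=15: queue=[H,A,C,D,F,E,G,B] q_used=3 → run H
t=16: queue=[A,C,D,F,E,G,B,H] q_used=0 → run A
t=17: queue=[A,C,D,F,E,G,B,H] q_used=1 → run A
t=18: queue=[C,D,F,E,G,B,H] q_used=0 → run C
t=19: queue=[C,D,F,E,G,B,H] q_used=1 → run C
t=20: queue=[D,F,E,G,B,H] q_used=0 → run D
t=21: queue=[D,F,E,G,B,H] q_used=1 → run D
t=22: queue=[D,F,E,G,B,H] q_used=2 → run D
t=23: queue=[D,F,E,G,B,H] q_used=3 → run D
t=24: queue=[F,E,G,B,H,D] q_used=0 → run F
t=25: queue=[F,E,G,B,H,D] q_used=1 → run F
t=26: queue=[F,E,G,B,H,D] q_used=2 → run F
t=27: queue=[F,E,G,B,H,D] q_used=3 → run F
t=28: queue=[E,G,B,H,D,F] q_used=0 → run E
t=29: queue=[E,G,B,H,D,F] q_used=1 → run E
t=30: queue=[E,G,B,H,D,F] q_used=2 → run E
t=31: queue=[E,G,B,H,D,F] q_used=3 → run E
t=32: queue=[G,B,H,D,F] q_used=0 → run G
t=33: queue=[G,B,H,D,F] q_used=1 → run G
t=34: queue=[G,B,H,D,F] q_used=2 → run G
t=35: queue=[G,B,H,D,F] q_used=3 → run G
t=36: queue=[B,H,D,F,G] q_used=0 → run B
t=37: queue=[H,D,F,G] q_used=0 → run H
t=38: queue=[H,D,F,G] q_used=1 → run H
t=39: queue=[H,D,F,G] q_used=2 → run H
t=40: queue=[H,D,F,G] q_used=3 → run H
t=41: queue=[D,F,G] q_used=0 → run D
t=42: queue=[D,F,G] q_used=1 → run D
t=43: queue=[F,G] q_used=0 → run F
t=44: queue=[F,G] q_used=1 → run F
t=45: queue=[F,G] q_used=2 → run F
t=46: queue=[F,G] q_used=3 → run F
t=47: queue=[G] q_used=0 → run G
t=48: queue=[G] q_used=1 → run G
t=49: queue=[G] q_used=2 → run G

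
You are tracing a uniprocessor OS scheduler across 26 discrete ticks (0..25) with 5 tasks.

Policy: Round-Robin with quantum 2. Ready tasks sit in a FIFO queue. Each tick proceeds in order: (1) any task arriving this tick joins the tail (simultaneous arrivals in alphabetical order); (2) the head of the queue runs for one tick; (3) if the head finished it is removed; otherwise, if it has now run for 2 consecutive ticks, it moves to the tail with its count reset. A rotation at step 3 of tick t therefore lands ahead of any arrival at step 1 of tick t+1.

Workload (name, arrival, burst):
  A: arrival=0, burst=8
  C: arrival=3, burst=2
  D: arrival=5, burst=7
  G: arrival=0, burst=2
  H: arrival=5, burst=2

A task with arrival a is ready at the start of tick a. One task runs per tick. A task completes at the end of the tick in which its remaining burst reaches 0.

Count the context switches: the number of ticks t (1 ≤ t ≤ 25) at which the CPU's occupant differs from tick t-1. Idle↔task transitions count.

context switches = 10

t=0: queue=[A,G] q_used=0 → run A
t=1: queue=[A,G] q_used=1 → run A
t=2: queue=[G,A] q_used=0 → run G
t=3: queue=[G,A,C] q_used=1 → run G
t=4: queue=[A,C] q_used=0 → run A
t=5: queue=[A,C,D,H] q_used=1 → run A
t=6: queue=[C,D,H,A] q_used=0 → run C
t=7: queue=[C,D,H,A] q_used=1 → run C
t=8: queue=[D,H,A] q_used=0 → run D
t=9: queue=[D,H,A] q_used=1 → run D
t=10: queue=[H,A,D] q_used=0 → run H
t=11: queue=[H,A,D] q_used=1 → run H
t=12: queue=[A,D] q_used=0 → run A
t=13: queue=[A,D] q_used=1 → run A
t=14: queue=[D,A] q_used=0 → run D
t=15: queue=[D,A] q_used=1 → run D
t=16: queue=[A,D] q_used=0 → run A
t=17: queue=[A,D] q_used=1 → run A
t=18: queue=[D] q_used=0 → run D
t=19: queue=[D] q_used=1 → run D
t=20: queue=[D] q_used=0 → run D
t=21: (idle)
t=22: (idle)
t=23: (idle)
t=24: (idle)
t=25: (idle)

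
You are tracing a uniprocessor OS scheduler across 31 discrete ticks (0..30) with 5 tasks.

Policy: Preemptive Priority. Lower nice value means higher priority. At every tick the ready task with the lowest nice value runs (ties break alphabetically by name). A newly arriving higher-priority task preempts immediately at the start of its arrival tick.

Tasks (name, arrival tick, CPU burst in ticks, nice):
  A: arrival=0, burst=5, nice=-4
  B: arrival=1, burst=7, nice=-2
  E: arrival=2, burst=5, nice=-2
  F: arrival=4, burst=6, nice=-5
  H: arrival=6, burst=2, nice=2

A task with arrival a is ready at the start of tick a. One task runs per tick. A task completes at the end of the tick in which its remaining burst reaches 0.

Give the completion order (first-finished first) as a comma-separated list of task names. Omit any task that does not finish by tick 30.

completion order = F, A, B, E, H

t=0: ready={A} → run A
t=1: ready={A,B} → run A
t=2: ready={A,B,E} → run A
t=3: ready={A,B,E} → run A
t=4: ready={A,B,E,F} → run F
t=5: ready={A,B,E,F} → run F
t=6: ready={A,B,E,F,H} → run F
t=7: ready={A,B,E,F,H} → run F
t=8: ready={A,B,E,F,H} → run F
t=9: ready={A,B,E,F,H} → run F
t=10: ready={A,B,E,H} → run A
t=11: ready={B,E,H} → run B
t=12: ready={B,E,H} → run B
t=13: ready={B,E,H} → run B
t=14: ready={B,E,H} → run B
t=15: ready={B,E,H} → run B
t=16: ready={B,E,H} → run B
t=17: ready={B,E,H} → run B
t=18: ready={E,H} → run E
t=19: ready={E,H} → run E
t=20: ready={E,H} → run E
t=21: ready={E,H} → run E
t=22: ready={E,H} → run E
t=23: ready={H} → run H
t=24: ready={H} → run H
t=25: (idle)
t=26: (idle)
t=27: (idle)
t=28: (idle)
t=29: (idle)
t=30: (idle)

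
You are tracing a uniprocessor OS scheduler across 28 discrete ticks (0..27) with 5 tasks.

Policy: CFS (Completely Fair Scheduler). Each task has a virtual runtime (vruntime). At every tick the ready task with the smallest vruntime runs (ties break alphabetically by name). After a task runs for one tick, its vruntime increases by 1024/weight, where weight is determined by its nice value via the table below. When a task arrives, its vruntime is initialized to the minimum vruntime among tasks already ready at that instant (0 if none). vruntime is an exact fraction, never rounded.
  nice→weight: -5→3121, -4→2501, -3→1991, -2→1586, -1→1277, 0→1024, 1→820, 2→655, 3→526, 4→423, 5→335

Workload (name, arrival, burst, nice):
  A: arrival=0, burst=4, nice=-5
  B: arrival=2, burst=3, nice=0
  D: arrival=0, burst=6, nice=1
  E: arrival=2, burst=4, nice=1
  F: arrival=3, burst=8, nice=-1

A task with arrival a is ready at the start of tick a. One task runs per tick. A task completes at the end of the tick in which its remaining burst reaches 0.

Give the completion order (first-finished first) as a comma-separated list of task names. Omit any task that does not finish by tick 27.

completion order = A, B, E, F, D

t=0: vr[A=0 D=0] → run A
t=1: vr[A=1024/3121 D=0] → run D
t=2: vr[A=1024/3121 B=1024/3121 D=256/205 E=1024/3121] → run A
t=3: vr[A=2048/3121 B=1024/3121 D=256/205 E=1024/3121 F=1024/3121] → run B
t=4: vr[A=2048/3121 B=4145/3121 D=256/205 E=1024/3121 F=1024/3121] → run E
t=5: vr[A=2048/3121 B=4145/3121 D=256/205 E=1008896/639805 F=1024/3121] → run F
t=6: vr[A=2048/3121 B=4145/3121 D=256/205 E=1008896/639805 F=4503552/3985517] → run A
t=7: vr[A=3072/3121 B=4145/3121 D=256/205 E=1008896/639805 F=4503552/3985517] → run A
t=8: vr[B=4145/3121 D=256/205 E=1008896/639805 F=4503552/3985517] → run F
t=9: vr[B=4145/3121 D=256/205 E=1008896/639805 F=7699456/3985517] → run D
t=10: vr[B=4145/3121 D=512/205 E=1008896/639805 F=7699456/3985517] → run B
t=11: vr[B=7266/3121 D=512/205 E=1008896/639805 F=7699456/3985517] → run E
t=12: vr[B=7266/3121 D=512/205 E=1807872/639805 F=7699456/3985517] → run F
t=13: vr[B=7266/3121 D=512/205 E=1807872/639805 F=10895360/3985517] → run B
t=14: vr[D=512/205 E=1807872/639805 F=10895360/3985517] → run D
t=15: vr[D=768/205 E=1807872/639805 F=10895360/3985517] → run F
t=16: vr[D=768/205 E=1807872/639805 F=14091264/3985517] → run E
t=17: vr[D=768/205 E=2606848/639805 F=14091264/3985517] → run F
t=18: vr[D=768/205 E=2606848/639805 F=17287168/3985517] → run D
t=19: vr[D=1024/205 E=2606848/639805 F=17287168/3985517] → run E
t=20: vr[D=1024/205 F=17287168/3985517] → run F
t=21: vr[D=1024/205 F=20483072/3985517] → run D
t=22: vr[D=256/41 F=20483072/3985517] → run F
t=23: vr[D=256/41 F=23678976/3985517] → run F
t=24: vr[D=256/41] → run D
t=25: (idle)
t=26: (idle)
t=27: (idle)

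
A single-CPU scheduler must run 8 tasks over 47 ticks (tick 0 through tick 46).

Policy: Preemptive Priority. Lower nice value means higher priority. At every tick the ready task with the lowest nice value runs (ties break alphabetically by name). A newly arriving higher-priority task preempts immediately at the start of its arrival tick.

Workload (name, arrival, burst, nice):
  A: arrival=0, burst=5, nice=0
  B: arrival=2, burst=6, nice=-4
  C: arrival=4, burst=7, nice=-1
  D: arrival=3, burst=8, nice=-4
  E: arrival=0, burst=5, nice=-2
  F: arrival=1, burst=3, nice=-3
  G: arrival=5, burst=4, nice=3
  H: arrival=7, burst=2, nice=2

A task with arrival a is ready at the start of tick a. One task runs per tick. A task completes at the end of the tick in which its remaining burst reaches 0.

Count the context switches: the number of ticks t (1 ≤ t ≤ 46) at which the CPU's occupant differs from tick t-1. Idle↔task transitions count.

context switches = 10

t=0: ready={A,E} → run E
t=1: ready={A,E,F} → run F
t=2: ready={A,B,E,F} → run B
t=3: ready={A,B,D,E,F} → run B
t=4: ready={A,B,C,D,E,F} → run B
t=5: ready={A,B,C,D,E,F,G} → run B
t=6: ready={A,B,C,D,E,F,G} → run B
t=7: ready={A,B,C,D,E,F,G,H} → run B
t=8: ready={A,C,D,E,F,G,H} → run D
t=9: ready={A,C,D,E,F,G,H} → run D
t=10: ready={A,C,D,E,F,G,H} → run D
t=11: ready={A,C,D,E,F,G,H} → run D
t=12: ready={A,C,D,E,F,G,H} → run D
t=13: ready={A,C,D,E,F,G,H} → run D
t=14: ready={A,C,D,E,F,G,H} → run D
t=15: ready={A,C,D,E,F,G,H} → run D
t=16: ready={A,C,E,F,G,H} → run F
t=17: ready={A,C,E,F,G,H} → run F
t=18: ready={A,C,E,G,H} → run E
t=19: ready={A,C,E,G,H} → run E
t=20: ready={A,C,E,G,H} → run E
t=21: ready={A,C,E,G,H} → run E
t=22: ready={A,C,G,H} → run C
t=23: ready={A,C,G,H} → run C
t=24: ready={A,C,G,H} → run C
t=25: ready={A,C,G,H} → run C
t=26: ready={A,C,G,H} → run C
t=27: ready={A,C,G,H} → run C
t=28: ready={A,C,G,H} → run C
t=29: ready={A,G,H} → run A
t=30: ready={A,G,H} → run A
t=31: ready={A,G,H} → run A
t=32: ready={A,G,H} → run A
t=33: ready={A,G,H} → run A
t=34: ready={G,H} → run H
t=35: ready={G,H} → run H
t=36: ready={G} → run G
t=37: ready={G} → run G
t=38: ready={G} → run G
t=39: ready={G} → run G
t=40: (idle)
t=41: (idle)
t=42: (idle)
t=43: (idle)
t=44: (idle)
t=45: (idle)
t=46: (idle)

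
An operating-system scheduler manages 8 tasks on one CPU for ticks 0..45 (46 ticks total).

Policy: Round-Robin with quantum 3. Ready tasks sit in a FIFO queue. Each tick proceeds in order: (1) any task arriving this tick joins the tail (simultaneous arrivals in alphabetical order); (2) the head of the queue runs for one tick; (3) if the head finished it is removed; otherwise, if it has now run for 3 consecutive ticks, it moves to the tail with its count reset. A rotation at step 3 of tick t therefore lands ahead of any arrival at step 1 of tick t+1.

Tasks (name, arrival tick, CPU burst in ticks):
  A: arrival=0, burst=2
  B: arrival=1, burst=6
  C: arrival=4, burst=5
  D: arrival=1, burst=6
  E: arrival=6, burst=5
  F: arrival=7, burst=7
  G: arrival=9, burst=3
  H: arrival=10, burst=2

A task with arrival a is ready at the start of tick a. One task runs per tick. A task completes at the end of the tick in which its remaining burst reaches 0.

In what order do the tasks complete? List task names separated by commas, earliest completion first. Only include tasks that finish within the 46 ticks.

t=0: queue=[A] q_used=0 → run A
t=1: queue=[A,B,D] q_used=1 → run A
t=2: queue=[B,D] q_used=0 → run B
t=3: queue=[B,D] q_used=1 → run B
t=4: queue=[B,D,C] q_used=2 → run B
t=5: queue=[D,C,B] q_used=0 → run D
t=6: queue=[D,C,B,E] q_used=1 → run D
t=7: queue=[D,C,B,E,F] q_used=2 → run D
t=8: queue=[C,B,E,F,D] q_used=0 → run C
t=9: queue=[C,B,E,F,D,G] q_used=1 → run C
t=10: queue=[C,B,E,F,D,G,H] q_used=2 → run C
t=11: queue=[B,E,F,D,G,H,C] q_used=0 → run B
t=12: queue=[B,E,F,D,G,H,C] q_used=1 → run B
t=13: queue=[B,E,F,D,G,H,C] q_used=2 → run B
t=14: queue=[E,F,D,G,H,C] q_used=0 → run E
t=15: queue=[E,F,D,G,H,C] q_used=1 → run E
t=16: queue=[E,F,D,G,H,C] q_used=2 → run E
t=17: queue=[F,D,G,H,C,E] q_used=0 → run F
t=18: queue=[F,D,G,H,C,E] q_used=1 → run F
t=19: queue=[F,D,G,H,C,E] q_used=2 → run F
t=20: queue=[D,G,H,C,E,F] q_used=0 → run D
t=21: queue=[D,G,H,C,E,F] q_used=1 → run D
t=22: queue=[D,G,H,C,E,F] q_used=2 → run D
t=23: queue=[G,H,C,E,F] q_used=0 → run G
t=24: queue=[G,H,C,E,F] q_used=1 → run G
t=25: queue=[G,H,C,E,F] q_used=2 → run G
t=26: queue=[H,C,E,F] q_used=0 → run H
t=27: queue=[H,C,E,F] q_used=1 → run H
t=28: queue=[C,E,F] q_used=0 → run C
t=29: queue=[C,E,F] q_used=1 → run C
t=30: queue=[E,F] q_used=0 → run E
t=31: queue=[E,F] q_used=1 → run E
t=32: queue=[F] q_used=0 → run F
t=33: queue=[F] q_used=1 → run F
t=34: queue=[F] q_used=2 → run F
t=35: queue=[F] q_used=0 → run F
t=36: (idle)
t=37: (idle)
t=38: (idle)
t=39: (idle)
t=40: (idle)
t=41: (idle)
t=42: (idle)
t=43: (idle)
t=44: (idle)
t=45: (idle)

completion order = A, B, D, G, H, C, E, F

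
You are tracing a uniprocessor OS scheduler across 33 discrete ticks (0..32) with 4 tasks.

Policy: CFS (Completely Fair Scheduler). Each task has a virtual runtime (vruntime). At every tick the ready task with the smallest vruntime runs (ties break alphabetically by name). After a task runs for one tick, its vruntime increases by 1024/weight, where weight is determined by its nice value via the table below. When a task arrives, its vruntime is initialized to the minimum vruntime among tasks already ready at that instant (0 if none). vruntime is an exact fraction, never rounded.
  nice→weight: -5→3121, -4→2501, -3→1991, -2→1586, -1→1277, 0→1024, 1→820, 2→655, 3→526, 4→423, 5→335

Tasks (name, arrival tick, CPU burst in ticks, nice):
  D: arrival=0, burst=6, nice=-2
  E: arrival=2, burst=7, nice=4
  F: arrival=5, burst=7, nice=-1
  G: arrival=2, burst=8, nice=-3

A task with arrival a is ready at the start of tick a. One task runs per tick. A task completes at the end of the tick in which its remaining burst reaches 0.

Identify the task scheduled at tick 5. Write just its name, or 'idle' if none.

t=0: vr[D=0] → run D
t=1: vr[D=512/793] → run D
t=2: vr[D=1024/793 E=1024/793 G=1024/793] → run D
t=3: vr[D=1536/793 E=1024/793 G=1024/793] → run E
t=4: vr[D=1536/793 E=1245184/335439 G=1024/793] → run G
t=5: vr[D=1536/793 E=1245184/335439 F=2850816/1578863 G=2850816/1578863] → run F
t=6: vr[D=1536/793 E=1245184/335439 F=5257247744/2016208051 G=2850816/1578863] → run G
t=7: vr[D=1536/793 E=1245184/335439 F=5257247744/2016208051 G=3662848/1578863] → run D
t=8: vr[D=2048/793 E=1245184/335439 F=5257247744/2016208051 G=3662848/1578863] → run G
t=9: vr[D=2048/793 E=1245184/335439 F=5257247744/2016208051 G=4474880/1578863] → run D
t=10: vr[D=2560/793 E=1245184/335439 F=5257247744/2016208051 G=4474880/1578863] → run F
t=11: vr[D=2560/793 E=1245184/335439 F=6874003456/2016208051 G=4474880/1578863] → run G
t=12: vr[D=2560/793 E=1245184/335439 F=6874003456/2016208051 G=5286912/1578863] → run D
t=13: vr[E=1245184/335439 F=6874003456/2016208051 G=5286912/1578863] → run G
t=14: vr[E=1245184/335439 F=6874003456/2016208051 G=6098944/1578863] → run F
t=15: vr[E=1245184/335439 F=8490759168/2016208051 G=6098944/1578863] → run E
t=16: vr[E=2057216/335439 F=8490759168/2016208051 G=6098944/1578863] → run G
t=17: vr[E=2057216/335439 F=8490759168/2016208051 G=6910976/1578863] → run F
t=18: vr[E=2057216/335439 F=10107514880/2016208051 G=6910976/1578863] → run G
t=19: vr[E=2057216/335439 F=10107514880/2016208051 G=7723008/1578863] → run G
t=20: vr[E=2057216/335439 F=10107514880/2016208051] → run F
t=21: vr[E=2057216/335439 F=11724270592/2016208051] → run F
t=22: vr[E=2057216/335439 F=13341026304/2016208051] → run E
t=23: vr[E=956416/111813 F=13341026304/2016208051] → run F
t=24: vr[E=956416/111813] → run E
t=25: vr[E=3681280/335439] → run E
t=26: vr[E=4493312/335439] → run E
t=27: vr[E=1768448/111813] → run E
t=28: (idle)
t=29: (idle)
t=30: (idle)
t=31: (idle)
t=32: (idle)

running at tick 5 = F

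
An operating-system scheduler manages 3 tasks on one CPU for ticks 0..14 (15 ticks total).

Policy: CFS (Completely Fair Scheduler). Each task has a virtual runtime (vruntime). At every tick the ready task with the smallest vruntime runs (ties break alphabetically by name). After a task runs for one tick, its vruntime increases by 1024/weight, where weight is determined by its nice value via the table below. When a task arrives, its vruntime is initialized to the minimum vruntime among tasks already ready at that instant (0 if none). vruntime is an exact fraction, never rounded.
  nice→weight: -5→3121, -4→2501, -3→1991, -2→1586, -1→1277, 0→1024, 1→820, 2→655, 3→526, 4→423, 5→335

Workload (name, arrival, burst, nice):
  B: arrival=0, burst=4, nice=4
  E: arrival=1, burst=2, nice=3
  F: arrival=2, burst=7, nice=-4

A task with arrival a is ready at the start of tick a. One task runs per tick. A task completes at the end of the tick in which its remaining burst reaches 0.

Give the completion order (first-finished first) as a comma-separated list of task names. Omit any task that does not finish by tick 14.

t=0: vr[B=0] → run B
t=1: vr[B=1024/423 E=1024/423] → run B
t=2: vr[B=2048/423 E=1024/423 F=1024/423] → run E
t=3: vr[B=2048/423 E=485888/111249 F=1024/423] → run F
t=4: vr[B=2048/423 E=485888/111249 F=2994176/1057923] → run F
t=5: vr[B=2048/423 E=485888/111249 F=3427328/1057923] → run F
t=6: vr[B=2048/423 E=485888/111249 F=3860480/1057923] → run F
t=7: vr[B=2048/423 E=485888/111249 F=4293632/1057923] → run F
t=8: vr[B=2048/423 E=485888/111249 F=4726784/1057923] → run E
t=9: vr[B=2048/423 F=4726784/1057923] → run F
t=10: vr[B=2048/423 F=5159936/1057923] → run B
t=11: vr[B=1024/141 F=5159936/1057923] → run F
t=12: vr[B=1024/141] → run B
t=13: (idle)
t=14: (idle)

completion order = E, F, B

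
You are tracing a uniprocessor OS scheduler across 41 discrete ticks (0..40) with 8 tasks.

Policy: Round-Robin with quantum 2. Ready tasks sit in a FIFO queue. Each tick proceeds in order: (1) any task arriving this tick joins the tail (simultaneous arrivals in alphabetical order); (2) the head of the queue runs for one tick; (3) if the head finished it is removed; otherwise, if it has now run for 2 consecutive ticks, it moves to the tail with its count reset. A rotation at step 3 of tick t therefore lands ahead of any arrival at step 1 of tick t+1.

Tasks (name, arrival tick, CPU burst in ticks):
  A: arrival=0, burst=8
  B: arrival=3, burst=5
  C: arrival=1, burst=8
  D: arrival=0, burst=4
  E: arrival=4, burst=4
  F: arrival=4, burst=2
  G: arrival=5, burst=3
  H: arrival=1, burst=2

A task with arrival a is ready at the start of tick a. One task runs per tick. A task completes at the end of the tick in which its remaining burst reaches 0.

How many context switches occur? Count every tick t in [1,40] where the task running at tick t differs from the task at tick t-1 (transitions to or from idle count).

context switches = 19

t=0: queue=[A,D] q_used=0 → run A
t=1: queue=[A,D,C,H] q_used=1 → run A
t=2: queue=[D,C,H,A] q_used=0 → run D
t=3: queue=[D,C,H,A,B] q_used=1 → run D
t=4: queue=[C,H,A,B,D,E,F] q_used=0 → run C
t=5: queue=[C,H,A,B,D,E,F,G] q_used=1 → run C
t=6: queue=[H,A,B,D,E,F,G,C] q_used=0 → run H
t=7: queue=[H,A,B,D,E,F,G,C] q_used=1 → run H
t=8: queue=[A,B,D,E,F,G,C] q_used=0 → run A
t=9: queue=[A,B,D,E,F,G,C] q_used=1 → run A
t=10: queue=[B,D,E,F,G,C,A] q_used=0 → run B
t=11: queue=[B,D,E,F,G,C,A] q_used=1 → run B
t=12: queue=[D,E,F,G,C,A,B] q_used=0 → run D
t=13: queue=[D,E,F,G,C,A,B] q_used=1 → run D
t=14: queue=[E,F,G,C,A,B] q_used=0 → run E
t=15: queue=[E,F,G,C,A,B] q_used=1 → run E
t=16: queue=[F,G,C,A,B,E] q_used=0 → run F
t=17: queue=[F,G,C,A,B,E] q_used=1 → run F
t=18: queue=[G,C,A,B,E] q_used=0 → run G
t=19: queue=[G,C,A,B,E] q_used=1 → run G
t=20: queue=[C,A,B,E,G] q_used=0 → run C
t=21: queue=[C,A,B,E,G] q_used=1 → run C
t=22: queue=[A,B,E,G,C] q_used=0 → run A
t=23: queue=[A,B,E,G,C] q_used=1 → run A
t=24: queue=[B,E,G,C,A] q_used=0 → run B
t=25: queue=[B,E,G,C,A] q_used=1 → run B
t=26: queue=[E,G,C,A,B] q_used=0 → run E
t=27: queue=[E,G,C,A,B] q_used=1 → run E
t=28: queue=[G,C,A,B] q_used=0 → run G
t=29: queue=[C,A,B] q_used=0 → run C
t=30: queue=[C,A,B] q_used=1 → run C
t=31: queue=[A,B,C] q_used=0 → run A
t=32: queue=[A,B,C] q_used=1 → run A
t=33: queue=[B,C] q_used=0 → run B
t=34: queue=[C] q_used=0 → run C
t=35: queue=[C] q_used=1 → run C
t=36: (idle)
t=37: (idle)
t=38: (idle)
t=39: (idle)
t=40: (idle)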